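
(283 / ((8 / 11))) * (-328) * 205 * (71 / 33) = -168881665 / 3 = -56293888.33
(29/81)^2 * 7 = 5887/6561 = 0.90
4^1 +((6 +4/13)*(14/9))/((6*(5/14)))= 15056/1755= 8.58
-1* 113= -113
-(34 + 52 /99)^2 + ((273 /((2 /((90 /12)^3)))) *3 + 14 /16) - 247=26865669203 /156816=171319.69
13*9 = 117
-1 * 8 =-8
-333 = -333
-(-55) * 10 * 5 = 2750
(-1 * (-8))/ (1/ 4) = 32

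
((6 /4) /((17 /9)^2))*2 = 243 /289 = 0.84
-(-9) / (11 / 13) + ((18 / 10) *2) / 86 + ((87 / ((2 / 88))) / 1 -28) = 9012254 / 2365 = 3810.68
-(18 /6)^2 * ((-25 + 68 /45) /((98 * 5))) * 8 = 604 /175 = 3.45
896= 896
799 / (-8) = -799 / 8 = -99.88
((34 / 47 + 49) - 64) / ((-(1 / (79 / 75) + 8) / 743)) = 39385687 / 33229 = 1185.28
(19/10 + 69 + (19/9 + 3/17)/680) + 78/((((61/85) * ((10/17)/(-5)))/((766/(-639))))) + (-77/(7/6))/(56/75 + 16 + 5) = 431890913633773/367462049220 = 1175.33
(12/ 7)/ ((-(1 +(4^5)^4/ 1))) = -12/ 7696581394439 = -0.00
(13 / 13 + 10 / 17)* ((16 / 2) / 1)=216 / 17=12.71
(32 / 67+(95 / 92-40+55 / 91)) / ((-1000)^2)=-21250821 / 560924000000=-0.00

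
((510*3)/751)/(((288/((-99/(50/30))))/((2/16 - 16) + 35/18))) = 562683/96128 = 5.85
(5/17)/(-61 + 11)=-1/170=-0.01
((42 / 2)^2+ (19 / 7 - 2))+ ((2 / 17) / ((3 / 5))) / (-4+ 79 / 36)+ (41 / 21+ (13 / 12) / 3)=3531821 / 7956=443.92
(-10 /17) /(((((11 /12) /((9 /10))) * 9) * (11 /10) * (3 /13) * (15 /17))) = -0.29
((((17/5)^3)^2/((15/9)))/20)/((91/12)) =217238121/35546875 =6.11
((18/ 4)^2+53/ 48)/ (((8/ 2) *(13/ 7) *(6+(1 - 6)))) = 7175/ 2496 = 2.87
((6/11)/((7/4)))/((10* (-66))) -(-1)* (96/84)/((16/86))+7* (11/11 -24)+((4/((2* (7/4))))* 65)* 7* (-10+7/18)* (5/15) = -208197494/114345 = -1820.78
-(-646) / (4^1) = 161.50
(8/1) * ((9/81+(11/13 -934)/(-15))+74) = 637984/585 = 1090.57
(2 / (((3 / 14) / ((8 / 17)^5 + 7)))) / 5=279209476 / 21297855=13.11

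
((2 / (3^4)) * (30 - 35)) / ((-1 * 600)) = 1 / 4860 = 0.00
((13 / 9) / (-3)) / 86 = -0.01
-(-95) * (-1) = -95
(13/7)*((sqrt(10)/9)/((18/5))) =0.18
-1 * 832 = -832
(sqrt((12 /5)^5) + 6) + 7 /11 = 73 /11 + 288* sqrt(15) /125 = 15.56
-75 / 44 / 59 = -75 / 2596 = -0.03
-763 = -763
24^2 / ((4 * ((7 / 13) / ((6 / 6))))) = 1872 / 7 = 267.43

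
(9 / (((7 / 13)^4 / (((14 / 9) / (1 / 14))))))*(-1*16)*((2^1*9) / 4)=-8225568 / 49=-167868.73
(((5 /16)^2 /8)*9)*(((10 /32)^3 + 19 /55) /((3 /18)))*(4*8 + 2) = 194384205 /23068672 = 8.43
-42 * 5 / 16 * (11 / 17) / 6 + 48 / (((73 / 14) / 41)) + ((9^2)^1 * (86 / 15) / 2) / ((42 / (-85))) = -13054039 / 138992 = -93.92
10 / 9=1.11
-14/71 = -0.20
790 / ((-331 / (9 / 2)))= -3555 / 331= -10.74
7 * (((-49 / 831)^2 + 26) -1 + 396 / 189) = 130993210 / 690561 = 189.69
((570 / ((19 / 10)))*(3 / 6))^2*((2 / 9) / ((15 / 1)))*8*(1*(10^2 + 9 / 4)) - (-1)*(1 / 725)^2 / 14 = 6019457500003 / 22076250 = 272666.67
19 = 19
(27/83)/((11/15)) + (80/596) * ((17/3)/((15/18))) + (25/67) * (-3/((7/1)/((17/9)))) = 201794066/191404059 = 1.05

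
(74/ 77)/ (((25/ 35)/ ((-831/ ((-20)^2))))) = -30747/ 11000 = -2.80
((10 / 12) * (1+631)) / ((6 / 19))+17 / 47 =705623 / 423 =1668.14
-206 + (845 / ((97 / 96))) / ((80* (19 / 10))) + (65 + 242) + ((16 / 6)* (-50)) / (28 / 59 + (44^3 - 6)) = 295923482017 / 2778615537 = 106.50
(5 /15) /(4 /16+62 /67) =268 /945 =0.28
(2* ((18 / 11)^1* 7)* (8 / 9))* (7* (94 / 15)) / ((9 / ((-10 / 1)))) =-294784 / 297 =-992.54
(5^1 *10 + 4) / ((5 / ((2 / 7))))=3.09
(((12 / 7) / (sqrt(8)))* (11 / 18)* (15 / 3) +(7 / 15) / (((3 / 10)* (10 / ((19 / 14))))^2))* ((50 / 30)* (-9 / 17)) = -275* sqrt(2) / 238 - 361 / 4284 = -1.72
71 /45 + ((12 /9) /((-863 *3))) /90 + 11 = 879224 /69903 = 12.58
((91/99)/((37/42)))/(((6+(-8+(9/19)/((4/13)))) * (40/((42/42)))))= -1729/30525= -0.06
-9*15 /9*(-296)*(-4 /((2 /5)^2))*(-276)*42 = 1286712000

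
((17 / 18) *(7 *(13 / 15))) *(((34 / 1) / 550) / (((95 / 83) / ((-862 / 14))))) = -134399161 / 7053750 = -19.05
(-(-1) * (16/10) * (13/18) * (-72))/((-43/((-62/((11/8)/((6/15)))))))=-412672/11825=-34.90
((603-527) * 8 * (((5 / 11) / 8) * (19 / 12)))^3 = 163640.12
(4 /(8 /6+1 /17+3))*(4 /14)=51 /196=0.26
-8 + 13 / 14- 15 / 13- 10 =-3317 / 182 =-18.23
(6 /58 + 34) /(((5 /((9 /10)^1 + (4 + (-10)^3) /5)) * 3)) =-653729 /1450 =-450.85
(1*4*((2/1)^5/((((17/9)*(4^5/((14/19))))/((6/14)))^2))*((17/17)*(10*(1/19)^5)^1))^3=48427561125/18510537006870790994368211443591666324209664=0.00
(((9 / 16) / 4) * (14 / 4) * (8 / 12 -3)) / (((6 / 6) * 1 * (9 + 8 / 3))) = -0.10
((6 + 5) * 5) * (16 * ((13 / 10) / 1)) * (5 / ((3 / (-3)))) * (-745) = 4261400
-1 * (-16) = 16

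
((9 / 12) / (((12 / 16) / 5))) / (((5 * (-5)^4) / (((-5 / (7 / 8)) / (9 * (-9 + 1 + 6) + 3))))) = 0.00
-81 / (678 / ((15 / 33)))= -135 / 2486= -0.05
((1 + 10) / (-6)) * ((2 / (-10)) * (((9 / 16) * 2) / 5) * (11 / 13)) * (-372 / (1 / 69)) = -2329371 / 1300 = -1791.82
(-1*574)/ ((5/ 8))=-4592/ 5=-918.40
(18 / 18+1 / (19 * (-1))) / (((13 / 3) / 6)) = 324 / 247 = 1.31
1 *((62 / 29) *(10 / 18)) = 310 / 261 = 1.19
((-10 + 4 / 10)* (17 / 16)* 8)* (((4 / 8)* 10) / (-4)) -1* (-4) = 106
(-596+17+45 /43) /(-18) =4142 /129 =32.11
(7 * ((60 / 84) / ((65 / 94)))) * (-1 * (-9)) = 846 / 13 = 65.08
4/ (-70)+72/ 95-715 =-475009/ 665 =-714.30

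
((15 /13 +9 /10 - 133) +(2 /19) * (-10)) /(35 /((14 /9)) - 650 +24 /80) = 0.21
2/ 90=1/ 45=0.02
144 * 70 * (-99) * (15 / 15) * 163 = -162660960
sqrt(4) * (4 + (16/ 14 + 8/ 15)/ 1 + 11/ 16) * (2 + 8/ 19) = 245893/ 7980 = 30.81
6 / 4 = 3 / 2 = 1.50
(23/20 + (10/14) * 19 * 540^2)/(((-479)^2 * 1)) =554040161/32121740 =17.25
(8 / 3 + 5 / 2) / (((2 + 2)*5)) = 31 / 120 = 0.26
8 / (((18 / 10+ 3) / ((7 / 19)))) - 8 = -421 / 57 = -7.39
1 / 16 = 0.06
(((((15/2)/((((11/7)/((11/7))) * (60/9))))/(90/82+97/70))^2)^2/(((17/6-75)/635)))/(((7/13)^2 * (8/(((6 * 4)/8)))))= -548383654402951696875/1143970665672828470272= -0.48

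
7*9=63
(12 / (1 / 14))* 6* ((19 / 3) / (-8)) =-798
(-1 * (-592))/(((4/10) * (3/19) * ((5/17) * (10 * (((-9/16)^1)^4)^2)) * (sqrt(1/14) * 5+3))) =2874432632651776/21738594105 - 205316616617984 * sqrt(14)/13043156463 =73328.50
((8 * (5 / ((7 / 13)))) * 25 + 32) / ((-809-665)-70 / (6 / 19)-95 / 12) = -158688 / 143101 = -1.11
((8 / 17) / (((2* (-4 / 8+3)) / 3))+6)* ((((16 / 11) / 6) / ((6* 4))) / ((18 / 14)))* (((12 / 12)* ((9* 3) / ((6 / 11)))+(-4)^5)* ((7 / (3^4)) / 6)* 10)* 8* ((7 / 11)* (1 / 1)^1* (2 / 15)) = -951953968 / 202439655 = -4.70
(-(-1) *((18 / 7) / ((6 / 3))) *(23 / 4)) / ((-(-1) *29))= 207 / 812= 0.25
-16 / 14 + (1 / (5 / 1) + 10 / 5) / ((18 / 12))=34 / 105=0.32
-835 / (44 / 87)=-1651.02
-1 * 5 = -5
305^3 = 28372625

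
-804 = -804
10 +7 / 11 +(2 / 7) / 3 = 2479 / 231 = 10.73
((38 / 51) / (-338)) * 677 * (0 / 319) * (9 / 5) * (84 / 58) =0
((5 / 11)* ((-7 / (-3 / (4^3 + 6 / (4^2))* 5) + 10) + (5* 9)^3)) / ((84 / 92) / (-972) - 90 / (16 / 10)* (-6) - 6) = 6793618905 / 54347282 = 125.00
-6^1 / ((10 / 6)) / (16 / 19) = -171 / 40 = -4.28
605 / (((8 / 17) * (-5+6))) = 10285 / 8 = 1285.62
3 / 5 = 0.60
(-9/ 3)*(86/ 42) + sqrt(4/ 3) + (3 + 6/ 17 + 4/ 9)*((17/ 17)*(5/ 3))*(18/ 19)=-997/ 6783 + 2*sqrt(3)/ 3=1.01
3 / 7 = 0.43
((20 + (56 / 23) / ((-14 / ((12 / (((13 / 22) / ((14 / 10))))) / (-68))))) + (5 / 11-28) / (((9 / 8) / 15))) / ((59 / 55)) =-97064972 / 299897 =-323.66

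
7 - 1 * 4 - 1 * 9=-6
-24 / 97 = -0.25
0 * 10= 0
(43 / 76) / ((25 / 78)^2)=65403 / 11875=5.51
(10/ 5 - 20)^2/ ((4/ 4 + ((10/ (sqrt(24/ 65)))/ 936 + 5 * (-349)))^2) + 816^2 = 164506697072640 * sqrt(390)/ 1512533886937612069715209 + 1007129763981853482425201084160/ 1512533886937612069715209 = 665856.00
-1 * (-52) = 52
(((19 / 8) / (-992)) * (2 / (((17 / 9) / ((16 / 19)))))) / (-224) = 9 / 944384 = 0.00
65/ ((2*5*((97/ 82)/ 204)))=108732/ 97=1120.95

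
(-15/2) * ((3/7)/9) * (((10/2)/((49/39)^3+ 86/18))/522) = -164775/325662344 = -0.00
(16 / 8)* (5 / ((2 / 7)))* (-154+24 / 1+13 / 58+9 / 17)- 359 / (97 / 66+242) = -71695842639 / 15844034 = -4525.10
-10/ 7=-1.43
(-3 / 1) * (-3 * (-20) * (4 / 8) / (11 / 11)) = -90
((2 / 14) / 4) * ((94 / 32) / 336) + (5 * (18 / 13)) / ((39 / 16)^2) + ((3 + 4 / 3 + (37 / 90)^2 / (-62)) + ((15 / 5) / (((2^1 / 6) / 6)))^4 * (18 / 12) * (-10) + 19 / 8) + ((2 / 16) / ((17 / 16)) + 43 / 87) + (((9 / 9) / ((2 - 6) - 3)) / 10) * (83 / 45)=-435136990562267367576701 / 3411612792806400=-127545831.54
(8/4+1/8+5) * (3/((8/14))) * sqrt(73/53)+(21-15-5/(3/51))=-79+1197 * sqrt(3869)/1696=-35.10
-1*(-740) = 740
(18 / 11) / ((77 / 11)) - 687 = -52881 / 77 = -686.77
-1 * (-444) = 444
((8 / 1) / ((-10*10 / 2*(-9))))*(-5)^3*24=-160 / 3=-53.33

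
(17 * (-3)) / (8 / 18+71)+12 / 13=1749 / 8359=0.21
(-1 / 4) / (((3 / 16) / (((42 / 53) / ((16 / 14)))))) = -0.92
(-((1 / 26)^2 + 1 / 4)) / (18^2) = -85 / 109512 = -0.00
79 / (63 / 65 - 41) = -5135 / 2602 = -1.97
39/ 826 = 0.05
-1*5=-5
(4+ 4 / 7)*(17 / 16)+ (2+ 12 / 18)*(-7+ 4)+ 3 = -1 / 7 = -0.14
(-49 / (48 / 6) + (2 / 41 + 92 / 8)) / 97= 1779 / 31816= 0.06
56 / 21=8 / 3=2.67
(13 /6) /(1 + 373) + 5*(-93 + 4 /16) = -520321 /1122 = -463.74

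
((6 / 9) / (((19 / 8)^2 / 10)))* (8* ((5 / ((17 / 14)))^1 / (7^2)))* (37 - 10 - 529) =-51404800 / 128877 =-398.87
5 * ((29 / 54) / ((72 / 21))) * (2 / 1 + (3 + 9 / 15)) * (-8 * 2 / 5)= -5684 / 405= -14.03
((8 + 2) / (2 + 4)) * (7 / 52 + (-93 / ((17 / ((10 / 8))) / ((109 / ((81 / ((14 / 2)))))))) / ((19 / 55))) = -105623035 / 340119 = -310.55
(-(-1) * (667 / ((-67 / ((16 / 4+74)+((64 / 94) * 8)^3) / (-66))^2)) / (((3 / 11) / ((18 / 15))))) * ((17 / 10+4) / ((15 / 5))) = 15030051808432519382832 / 48387897611881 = 310615929.81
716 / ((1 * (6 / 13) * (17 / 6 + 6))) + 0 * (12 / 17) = 9308 / 53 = 175.62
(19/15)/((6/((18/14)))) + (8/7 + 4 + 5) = 729/70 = 10.41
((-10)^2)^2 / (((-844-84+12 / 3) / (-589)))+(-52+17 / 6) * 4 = 475690 / 77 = 6177.79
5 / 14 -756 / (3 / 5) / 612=-405 / 238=-1.70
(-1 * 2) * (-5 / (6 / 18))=30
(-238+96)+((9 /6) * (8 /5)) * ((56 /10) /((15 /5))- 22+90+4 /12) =26.48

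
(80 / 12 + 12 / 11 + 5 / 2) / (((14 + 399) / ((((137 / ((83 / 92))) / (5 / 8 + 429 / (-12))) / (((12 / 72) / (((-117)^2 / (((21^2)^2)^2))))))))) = -11536491616 / 49476217278350709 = -0.00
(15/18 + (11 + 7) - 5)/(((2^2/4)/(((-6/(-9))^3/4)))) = 83/81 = 1.02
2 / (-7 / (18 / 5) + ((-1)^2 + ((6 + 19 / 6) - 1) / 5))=90 / 31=2.90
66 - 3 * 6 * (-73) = 1380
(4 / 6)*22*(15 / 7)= 220 / 7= 31.43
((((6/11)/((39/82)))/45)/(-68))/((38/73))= -2993/4157010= -0.00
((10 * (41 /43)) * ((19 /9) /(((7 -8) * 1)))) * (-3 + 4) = -7790 /387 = -20.13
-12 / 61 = -0.20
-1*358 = -358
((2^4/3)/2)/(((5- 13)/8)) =-8/3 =-2.67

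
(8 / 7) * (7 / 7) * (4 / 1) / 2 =16 / 7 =2.29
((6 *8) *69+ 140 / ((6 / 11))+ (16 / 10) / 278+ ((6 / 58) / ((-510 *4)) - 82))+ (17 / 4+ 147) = 29915508761 / 8223240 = 3637.92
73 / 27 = 2.70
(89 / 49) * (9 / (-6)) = -267 / 98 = -2.72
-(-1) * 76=76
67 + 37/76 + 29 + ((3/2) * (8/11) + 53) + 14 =137587/836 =164.58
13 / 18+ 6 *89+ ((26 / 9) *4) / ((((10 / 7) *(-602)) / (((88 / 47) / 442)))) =551143483 / 1030710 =534.72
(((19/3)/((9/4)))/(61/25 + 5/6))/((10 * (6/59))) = 11210/13257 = 0.85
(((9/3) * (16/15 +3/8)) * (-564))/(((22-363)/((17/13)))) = 414681/44330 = 9.35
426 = 426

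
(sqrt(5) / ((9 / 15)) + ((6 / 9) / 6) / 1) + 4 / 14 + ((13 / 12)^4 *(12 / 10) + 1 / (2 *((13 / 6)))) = 3585931 / 1572480 + 5 *sqrt(5) / 3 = 6.01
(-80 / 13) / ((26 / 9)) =-360 / 169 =-2.13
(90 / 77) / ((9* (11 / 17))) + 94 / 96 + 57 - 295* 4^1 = -45608719 / 40656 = -1121.82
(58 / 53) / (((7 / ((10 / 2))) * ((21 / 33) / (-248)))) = -304.63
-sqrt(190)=-13.78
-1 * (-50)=50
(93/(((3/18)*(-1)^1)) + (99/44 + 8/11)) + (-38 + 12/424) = -1382863/2332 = -592.99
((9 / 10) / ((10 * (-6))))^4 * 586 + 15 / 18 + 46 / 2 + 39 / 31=1866802207169 / 74400000000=25.09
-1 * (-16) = 16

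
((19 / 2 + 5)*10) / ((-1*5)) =-29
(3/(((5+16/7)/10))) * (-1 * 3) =-210/17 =-12.35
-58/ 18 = -29/ 9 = -3.22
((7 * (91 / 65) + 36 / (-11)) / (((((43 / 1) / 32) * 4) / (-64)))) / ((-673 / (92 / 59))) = 16910336 / 93907055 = 0.18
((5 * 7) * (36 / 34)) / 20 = 63 / 34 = 1.85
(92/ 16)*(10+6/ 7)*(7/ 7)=62.43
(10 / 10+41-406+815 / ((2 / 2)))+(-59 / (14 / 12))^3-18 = -44213345 / 343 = -128901.88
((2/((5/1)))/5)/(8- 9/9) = 2/175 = 0.01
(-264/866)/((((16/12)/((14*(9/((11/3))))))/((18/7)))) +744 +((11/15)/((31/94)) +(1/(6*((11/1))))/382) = 1228501678243/1692103380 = 726.02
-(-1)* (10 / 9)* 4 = 40 / 9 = 4.44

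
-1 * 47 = -47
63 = 63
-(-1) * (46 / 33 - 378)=-12428 / 33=-376.61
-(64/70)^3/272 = -0.00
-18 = -18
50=50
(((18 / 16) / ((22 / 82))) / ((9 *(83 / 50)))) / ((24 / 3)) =1025 / 29216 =0.04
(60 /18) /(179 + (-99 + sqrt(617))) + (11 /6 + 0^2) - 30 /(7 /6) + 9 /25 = -142542751 /6072150 - 10 * sqrt(617) /17349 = -23.49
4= 4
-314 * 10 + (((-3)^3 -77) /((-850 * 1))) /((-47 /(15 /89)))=-1116442856 /355555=-3140.00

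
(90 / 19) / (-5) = -18 / 19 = -0.95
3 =3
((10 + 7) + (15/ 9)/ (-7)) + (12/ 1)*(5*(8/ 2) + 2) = 5896/ 21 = 280.76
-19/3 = -6.33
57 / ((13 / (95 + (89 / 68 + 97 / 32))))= 236949 / 544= 435.57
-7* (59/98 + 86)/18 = -943/28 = -33.68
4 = 4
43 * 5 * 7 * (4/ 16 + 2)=13545/ 4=3386.25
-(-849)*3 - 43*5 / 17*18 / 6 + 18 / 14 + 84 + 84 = 318723 / 119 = 2678.34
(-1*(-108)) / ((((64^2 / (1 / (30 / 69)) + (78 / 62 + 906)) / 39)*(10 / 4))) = 6006312 / 9583175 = 0.63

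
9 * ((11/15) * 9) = 297/5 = 59.40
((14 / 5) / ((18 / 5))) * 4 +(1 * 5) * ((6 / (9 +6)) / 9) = 3.33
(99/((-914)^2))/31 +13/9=336665479/233075484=1.44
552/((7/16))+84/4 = 1282.71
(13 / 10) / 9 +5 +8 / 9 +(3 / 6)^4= 1463 / 240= 6.10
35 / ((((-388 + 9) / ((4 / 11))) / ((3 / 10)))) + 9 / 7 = 37227 / 29183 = 1.28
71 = 71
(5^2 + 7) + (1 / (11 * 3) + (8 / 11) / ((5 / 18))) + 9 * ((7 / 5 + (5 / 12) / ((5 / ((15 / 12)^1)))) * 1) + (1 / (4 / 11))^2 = 18397 / 330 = 55.75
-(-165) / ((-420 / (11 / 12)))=-121 / 336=-0.36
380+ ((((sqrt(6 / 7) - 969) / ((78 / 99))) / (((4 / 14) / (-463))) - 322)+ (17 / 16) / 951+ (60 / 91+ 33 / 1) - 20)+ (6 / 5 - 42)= 1061423436967 / 532560 - 15279*sqrt(42) / 52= 1991154.66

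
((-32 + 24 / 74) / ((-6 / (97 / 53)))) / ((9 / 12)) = 227368 / 17649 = 12.88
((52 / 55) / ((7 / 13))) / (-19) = -676 / 7315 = -0.09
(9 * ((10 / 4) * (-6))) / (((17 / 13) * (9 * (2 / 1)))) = -195 / 34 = -5.74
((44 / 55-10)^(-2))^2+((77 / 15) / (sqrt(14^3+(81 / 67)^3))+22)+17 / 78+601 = 5159 *sqrt(55330282571) / 12387376695+108826831183 / 174620784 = 623.32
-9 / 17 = -0.53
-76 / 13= -5.85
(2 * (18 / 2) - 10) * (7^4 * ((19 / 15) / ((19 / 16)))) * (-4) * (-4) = 4917248 / 15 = 327816.53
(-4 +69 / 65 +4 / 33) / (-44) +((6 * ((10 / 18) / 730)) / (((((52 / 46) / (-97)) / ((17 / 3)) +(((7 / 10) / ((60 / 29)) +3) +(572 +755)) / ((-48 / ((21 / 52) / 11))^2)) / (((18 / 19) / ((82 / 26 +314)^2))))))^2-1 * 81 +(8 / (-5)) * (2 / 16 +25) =-37731312129740959289634061133883627750735661234774397 / 311479006858436791250457352549006783716963070490220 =-121.14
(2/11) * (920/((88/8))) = 1840/121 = 15.21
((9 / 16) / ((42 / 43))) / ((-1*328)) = -129 / 73472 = -0.00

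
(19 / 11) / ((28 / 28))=19 / 11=1.73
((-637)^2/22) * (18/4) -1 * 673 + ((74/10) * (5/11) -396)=3605033/44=81932.57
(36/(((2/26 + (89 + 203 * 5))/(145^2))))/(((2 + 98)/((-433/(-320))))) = 9.28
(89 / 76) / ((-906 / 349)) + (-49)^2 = 165292195 / 68856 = 2400.55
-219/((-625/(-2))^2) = -876/390625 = -0.00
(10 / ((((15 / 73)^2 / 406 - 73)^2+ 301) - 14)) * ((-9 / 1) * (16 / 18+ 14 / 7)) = -93621049069520 / 2022209192720457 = -0.05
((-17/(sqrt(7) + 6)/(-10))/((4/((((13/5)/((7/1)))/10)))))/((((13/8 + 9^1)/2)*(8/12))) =117/126875 - 39*sqrt(7)/253750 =0.00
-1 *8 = -8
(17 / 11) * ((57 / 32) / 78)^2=6137 / 7614464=0.00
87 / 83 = 1.05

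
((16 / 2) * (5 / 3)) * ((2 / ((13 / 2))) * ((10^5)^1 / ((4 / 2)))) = 8000000 / 39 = 205128.21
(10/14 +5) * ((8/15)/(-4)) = -16/21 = -0.76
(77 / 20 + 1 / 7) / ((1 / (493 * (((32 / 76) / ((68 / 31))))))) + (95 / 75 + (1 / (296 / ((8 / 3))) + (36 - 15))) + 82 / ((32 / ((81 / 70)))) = 317377911 / 787360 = 403.09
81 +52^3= 140689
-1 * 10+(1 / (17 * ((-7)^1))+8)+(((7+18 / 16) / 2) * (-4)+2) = -7739 / 476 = -16.26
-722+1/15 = -10829/15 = -721.93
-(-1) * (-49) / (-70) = 7 / 10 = 0.70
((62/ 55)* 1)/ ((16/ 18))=279/ 220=1.27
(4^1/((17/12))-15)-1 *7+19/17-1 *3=-358/17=-21.06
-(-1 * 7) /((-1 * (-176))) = 7 /176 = 0.04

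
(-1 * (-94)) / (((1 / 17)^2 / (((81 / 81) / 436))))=13583 / 218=62.31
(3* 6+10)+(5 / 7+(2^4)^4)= 458953 / 7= 65564.71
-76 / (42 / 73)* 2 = -5548 / 21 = -264.19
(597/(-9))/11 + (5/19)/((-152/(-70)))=-5.91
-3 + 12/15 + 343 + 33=1869/5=373.80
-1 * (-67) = 67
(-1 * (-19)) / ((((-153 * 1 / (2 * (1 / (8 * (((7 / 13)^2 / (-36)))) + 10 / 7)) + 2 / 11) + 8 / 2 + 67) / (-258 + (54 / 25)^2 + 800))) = 49307357957 / 363684375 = 135.58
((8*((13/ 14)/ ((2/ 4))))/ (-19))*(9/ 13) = -72/ 133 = -0.54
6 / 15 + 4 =22 / 5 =4.40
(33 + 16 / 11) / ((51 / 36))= 4548 / 187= 24.32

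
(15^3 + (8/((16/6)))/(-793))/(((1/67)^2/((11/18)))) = 22026095498/2379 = 9258552.12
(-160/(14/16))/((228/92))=-73.78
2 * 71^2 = 10082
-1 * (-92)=92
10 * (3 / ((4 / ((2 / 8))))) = 15 / 8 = 1.88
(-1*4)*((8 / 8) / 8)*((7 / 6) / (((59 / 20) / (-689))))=24115 / 177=136.24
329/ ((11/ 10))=3290/ 11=299.09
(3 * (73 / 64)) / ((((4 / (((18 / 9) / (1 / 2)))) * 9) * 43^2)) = 73 / 355008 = 0.00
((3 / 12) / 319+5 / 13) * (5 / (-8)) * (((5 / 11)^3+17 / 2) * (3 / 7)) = -2193789915 / 2472806336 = -0.89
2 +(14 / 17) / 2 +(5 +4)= 194 / 17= 11.41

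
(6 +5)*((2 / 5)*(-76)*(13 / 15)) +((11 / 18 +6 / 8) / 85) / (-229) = -1015419221 / 3503700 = -289.81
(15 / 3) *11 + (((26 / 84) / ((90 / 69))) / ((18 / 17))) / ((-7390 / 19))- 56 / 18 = 8696751023 / 167605200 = 51.89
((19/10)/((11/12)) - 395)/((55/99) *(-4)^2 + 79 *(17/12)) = -777996/239195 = -3.25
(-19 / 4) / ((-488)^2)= -0.00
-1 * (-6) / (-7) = -6 / 7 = -0.86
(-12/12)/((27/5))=-5/27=-0.19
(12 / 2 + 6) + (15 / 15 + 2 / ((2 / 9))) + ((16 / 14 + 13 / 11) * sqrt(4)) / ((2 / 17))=4737 / 77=61.52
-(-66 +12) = 54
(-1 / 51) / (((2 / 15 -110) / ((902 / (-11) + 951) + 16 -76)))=4045 / 28016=0.14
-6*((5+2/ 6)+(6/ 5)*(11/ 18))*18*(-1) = 3276/ 5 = 655.20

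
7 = 7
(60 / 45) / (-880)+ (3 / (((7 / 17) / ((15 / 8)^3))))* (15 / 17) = 42.37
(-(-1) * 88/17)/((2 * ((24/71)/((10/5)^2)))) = 1562/51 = 30.63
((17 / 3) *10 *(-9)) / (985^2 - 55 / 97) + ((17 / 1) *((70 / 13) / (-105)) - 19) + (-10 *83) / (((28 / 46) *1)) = -1383.44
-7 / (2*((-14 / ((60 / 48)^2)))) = 25 / 64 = 0.39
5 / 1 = 5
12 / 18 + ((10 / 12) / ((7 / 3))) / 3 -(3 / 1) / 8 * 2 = 1 / 28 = 0.04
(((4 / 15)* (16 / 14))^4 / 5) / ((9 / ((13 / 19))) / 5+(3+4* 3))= 6815744 / 69648508125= 0.00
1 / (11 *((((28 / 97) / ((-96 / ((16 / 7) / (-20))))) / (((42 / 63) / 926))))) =970 / 5093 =0.19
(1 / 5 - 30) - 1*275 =-304.80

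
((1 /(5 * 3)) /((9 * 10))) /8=1 /10800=0.00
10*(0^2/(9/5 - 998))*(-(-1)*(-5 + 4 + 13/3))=0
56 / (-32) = -7 / 4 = -1.75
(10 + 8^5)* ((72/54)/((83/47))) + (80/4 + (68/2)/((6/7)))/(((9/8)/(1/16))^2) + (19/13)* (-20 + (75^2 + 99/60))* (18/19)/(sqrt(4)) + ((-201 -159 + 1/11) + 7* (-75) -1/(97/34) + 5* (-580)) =69506015485733/2797641990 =24844.50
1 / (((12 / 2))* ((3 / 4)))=2 / 9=0.22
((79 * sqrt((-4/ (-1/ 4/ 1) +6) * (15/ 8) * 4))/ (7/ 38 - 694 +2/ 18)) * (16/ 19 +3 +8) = -17.32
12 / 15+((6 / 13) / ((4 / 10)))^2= 1801 / 845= 2.13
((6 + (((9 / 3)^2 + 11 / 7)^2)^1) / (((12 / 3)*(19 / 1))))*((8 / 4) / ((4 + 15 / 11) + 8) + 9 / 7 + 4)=2305115 / 273714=8.42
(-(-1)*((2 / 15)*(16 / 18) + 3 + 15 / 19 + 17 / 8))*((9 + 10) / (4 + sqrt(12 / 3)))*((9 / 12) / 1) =14.33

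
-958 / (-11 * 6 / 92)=44068 / 33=1335.39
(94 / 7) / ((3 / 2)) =8.95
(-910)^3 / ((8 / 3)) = -282589125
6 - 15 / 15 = 5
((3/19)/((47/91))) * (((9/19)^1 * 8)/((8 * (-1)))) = -2457/16967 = -0.14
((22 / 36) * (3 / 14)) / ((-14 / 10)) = -55 / 588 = -0.09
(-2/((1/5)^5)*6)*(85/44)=-796875/11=-72443.18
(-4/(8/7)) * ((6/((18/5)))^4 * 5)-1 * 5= -22685/162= -140.03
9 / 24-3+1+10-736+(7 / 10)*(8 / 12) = -87259 / 120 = -727.16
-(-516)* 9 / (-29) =-4644 / 29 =-160.14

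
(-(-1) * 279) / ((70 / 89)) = 24831 / 70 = 354.73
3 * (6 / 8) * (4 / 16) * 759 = 6831 / 16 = 426.94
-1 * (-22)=22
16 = 16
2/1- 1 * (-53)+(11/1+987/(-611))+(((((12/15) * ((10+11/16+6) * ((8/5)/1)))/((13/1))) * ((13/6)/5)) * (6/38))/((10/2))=9942846/154375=64.41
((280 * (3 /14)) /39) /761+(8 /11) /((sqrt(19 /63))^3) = 20 /9893+1512 * sqrt(133) /3971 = 4.39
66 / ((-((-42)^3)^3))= 11 / 67778563974912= 0.00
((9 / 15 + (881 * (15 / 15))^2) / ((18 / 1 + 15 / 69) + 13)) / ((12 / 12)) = 44629292 / 1795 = 24863.12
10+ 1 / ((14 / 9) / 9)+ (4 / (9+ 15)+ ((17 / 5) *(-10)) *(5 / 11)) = 115 / 231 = 0.50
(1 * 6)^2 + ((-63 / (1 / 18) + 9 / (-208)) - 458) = -1556.04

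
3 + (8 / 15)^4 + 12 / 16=775759 / 202500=3.83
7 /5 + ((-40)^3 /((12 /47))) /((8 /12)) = -1879993 /5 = -375998.60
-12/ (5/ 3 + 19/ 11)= -99/ 28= -3.54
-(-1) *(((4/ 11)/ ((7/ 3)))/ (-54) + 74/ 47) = 51188/ 32571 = 1.57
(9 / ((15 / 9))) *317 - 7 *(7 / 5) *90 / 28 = 16803 / 10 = 1680.30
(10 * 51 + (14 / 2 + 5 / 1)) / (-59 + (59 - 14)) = -261 / 7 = -37.29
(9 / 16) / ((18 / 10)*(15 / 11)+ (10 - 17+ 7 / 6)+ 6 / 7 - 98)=-2079 / 371528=-0.01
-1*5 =-5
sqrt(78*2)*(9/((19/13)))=234*sqrt(39)/19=76.91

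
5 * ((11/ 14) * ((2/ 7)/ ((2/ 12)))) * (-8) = -2640/ 49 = -53.88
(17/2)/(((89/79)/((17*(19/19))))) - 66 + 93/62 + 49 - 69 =3895/89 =43.76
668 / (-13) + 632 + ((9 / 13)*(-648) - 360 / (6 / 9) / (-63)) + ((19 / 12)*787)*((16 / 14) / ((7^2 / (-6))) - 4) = -5018.14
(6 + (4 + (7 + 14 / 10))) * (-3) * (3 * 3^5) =-201204 / 5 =-40240.80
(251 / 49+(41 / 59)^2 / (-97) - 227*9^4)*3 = -73924346668299 / 16545193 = -4468025.65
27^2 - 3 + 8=734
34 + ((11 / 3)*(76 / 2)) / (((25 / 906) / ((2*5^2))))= 252506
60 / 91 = 0.66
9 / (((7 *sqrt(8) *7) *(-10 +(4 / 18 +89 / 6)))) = 81 *sqrt(2) / 8918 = 0.01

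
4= 4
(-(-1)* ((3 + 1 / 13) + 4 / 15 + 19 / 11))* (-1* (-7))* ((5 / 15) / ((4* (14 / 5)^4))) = 1359625 / 28252224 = 0.05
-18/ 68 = -9/ 34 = -0.26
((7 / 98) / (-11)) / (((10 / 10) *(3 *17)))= -1 / 7854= -0.00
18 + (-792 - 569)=-1343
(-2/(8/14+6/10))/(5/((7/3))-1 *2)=-490/41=-11.95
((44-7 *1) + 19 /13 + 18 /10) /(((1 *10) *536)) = 2617 /348400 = 0.01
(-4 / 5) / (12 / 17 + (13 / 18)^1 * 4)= -306 / 1375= -0.22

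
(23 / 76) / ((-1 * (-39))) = 23 / 2964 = 0.01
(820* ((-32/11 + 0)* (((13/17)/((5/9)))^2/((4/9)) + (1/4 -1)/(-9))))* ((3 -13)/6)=494398336/28611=17280.01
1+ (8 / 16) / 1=1.50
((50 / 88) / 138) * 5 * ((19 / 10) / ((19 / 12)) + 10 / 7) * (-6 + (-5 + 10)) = -0.05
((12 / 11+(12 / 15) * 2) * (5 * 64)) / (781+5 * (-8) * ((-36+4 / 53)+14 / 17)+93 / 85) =21335680 / 54166937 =0.39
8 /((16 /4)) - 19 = -17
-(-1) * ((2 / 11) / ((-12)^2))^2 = 1 / 627264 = 0.00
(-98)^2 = 9604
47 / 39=1.21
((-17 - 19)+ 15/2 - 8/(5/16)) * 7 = -3787/10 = -378.70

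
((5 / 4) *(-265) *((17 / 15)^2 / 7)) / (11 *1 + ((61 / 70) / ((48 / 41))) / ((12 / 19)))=-4.99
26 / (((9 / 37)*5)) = 962 / 45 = 21.38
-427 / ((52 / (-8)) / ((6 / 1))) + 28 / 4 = 5215 / 13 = 401.15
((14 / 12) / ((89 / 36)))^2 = 1764 / 7921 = 0.22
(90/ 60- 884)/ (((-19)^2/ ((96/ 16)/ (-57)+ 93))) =-3115225/ 13718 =-227.09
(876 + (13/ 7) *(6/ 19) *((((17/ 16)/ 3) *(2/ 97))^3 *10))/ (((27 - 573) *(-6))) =122496429497713/ 458103084461568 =0.27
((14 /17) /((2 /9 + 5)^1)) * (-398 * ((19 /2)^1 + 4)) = -676998 /799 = -847.31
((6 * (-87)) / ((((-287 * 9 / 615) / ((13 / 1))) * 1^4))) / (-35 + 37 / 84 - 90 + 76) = -135720 / 4079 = -33.27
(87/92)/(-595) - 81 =-4434027/54740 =-81.00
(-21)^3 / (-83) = 9261 / 83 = 111.58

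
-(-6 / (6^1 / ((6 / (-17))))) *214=-1284 / 17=-75.53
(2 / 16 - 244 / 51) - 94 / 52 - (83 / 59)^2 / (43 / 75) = -7874720783 / 793918632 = -9.92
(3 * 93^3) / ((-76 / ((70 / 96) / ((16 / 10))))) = -140762475 / 9728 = -14469.83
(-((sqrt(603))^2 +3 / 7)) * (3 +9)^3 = -7299072 / 7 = -1042724.57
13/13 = 1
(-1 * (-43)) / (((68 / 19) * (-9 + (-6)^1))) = -817 / 1020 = -0.80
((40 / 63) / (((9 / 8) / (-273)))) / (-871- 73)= 260 / 1593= 0.16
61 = 61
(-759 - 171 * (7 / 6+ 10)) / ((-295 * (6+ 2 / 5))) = 5337 / 3776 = 1.41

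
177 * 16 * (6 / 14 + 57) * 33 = 37569312 / 7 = 5367044.57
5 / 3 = 1.67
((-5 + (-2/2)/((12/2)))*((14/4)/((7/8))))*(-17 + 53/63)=63116/189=333.95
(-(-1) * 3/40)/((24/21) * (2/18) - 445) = -189/1121080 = -0.00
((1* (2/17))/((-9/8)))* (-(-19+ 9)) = -160/153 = -1.05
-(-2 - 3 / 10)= 23 / 10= 2.30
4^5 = 1024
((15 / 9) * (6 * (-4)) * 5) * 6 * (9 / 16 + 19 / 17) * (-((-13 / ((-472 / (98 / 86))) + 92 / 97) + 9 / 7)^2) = 10348.49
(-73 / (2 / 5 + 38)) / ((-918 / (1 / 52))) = 365 / 9165312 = 0.00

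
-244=-244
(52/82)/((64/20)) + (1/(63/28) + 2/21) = 15247/20664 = 0.74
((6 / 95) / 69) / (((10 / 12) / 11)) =132 / 10925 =0.01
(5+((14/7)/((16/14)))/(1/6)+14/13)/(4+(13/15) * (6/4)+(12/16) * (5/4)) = 17240/6487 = 2.66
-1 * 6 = -6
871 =871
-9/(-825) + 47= 12928/275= 47.01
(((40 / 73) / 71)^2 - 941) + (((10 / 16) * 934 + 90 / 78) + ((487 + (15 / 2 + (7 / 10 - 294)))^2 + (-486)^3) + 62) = -4007398291755603717 / 34922535700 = -114751068.66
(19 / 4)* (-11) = -52.25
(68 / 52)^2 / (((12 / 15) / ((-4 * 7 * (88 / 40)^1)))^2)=1713481 / 169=10138.94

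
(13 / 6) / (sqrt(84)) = 13* sqrt(21) / 252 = 0.24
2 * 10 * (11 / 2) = 110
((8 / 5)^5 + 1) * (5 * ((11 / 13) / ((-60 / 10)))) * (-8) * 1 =121484 / 1875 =64.79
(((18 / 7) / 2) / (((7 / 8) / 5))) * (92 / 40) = 828 / 49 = 16.90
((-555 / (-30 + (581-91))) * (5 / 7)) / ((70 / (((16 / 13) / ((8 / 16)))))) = -0.03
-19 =-19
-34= -34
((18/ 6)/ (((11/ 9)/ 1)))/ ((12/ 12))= 27/ 11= 2.45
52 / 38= 26 / 19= 1.37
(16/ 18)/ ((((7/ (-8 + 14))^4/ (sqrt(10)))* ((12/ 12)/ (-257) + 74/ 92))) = 13618944* sqrt(10)/ 22720663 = 1.90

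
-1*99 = -99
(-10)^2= 100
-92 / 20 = -4.60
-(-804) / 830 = 402 / 415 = 0.97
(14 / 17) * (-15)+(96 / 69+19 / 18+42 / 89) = -5909395 / 626382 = -9.43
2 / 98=1 / 49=0.02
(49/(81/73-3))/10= -2.59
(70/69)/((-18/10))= -350/621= -0.56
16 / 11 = 1.45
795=795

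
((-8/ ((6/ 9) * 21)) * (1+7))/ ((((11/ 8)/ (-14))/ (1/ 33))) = 1.41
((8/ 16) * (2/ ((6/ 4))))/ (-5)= -2/ 15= -0.13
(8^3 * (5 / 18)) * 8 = 10240 / 9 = 1137.78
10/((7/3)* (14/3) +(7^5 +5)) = 45/75703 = 0.00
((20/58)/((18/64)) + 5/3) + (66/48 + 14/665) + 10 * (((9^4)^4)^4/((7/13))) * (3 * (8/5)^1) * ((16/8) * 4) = 8408085916010143884604600000000000000000000000000000000000000000.00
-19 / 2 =-9.50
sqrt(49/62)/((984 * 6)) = 7 * sqrt(62)/366048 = 0.00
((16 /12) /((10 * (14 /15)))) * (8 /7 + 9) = 71 /49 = 1.45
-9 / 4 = -2.25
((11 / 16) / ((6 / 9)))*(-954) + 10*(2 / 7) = -109867 / 112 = -980.96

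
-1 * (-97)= 97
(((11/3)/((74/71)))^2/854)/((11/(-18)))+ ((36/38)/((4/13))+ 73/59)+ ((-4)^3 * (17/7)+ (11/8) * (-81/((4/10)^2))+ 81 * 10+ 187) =3140597798591/20969443936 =149.77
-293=-293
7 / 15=0.47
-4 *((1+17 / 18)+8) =-358 / 9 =-39.78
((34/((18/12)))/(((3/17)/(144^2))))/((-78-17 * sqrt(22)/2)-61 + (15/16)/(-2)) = -126793187328/6096907 + 7727480832 * sqrt(22)/6096907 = -14851.48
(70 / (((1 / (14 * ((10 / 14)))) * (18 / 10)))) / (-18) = -1750 / 81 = -21.60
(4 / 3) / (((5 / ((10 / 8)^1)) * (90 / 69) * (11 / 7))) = 161 / 990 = 0.16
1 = 1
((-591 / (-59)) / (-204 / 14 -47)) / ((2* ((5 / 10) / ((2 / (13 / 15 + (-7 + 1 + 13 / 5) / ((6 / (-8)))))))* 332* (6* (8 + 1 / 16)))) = -0.00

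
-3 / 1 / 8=-3 / 8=-0.38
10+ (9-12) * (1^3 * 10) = -20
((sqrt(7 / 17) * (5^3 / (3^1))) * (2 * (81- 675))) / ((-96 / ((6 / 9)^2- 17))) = -204875 * sqrt(119) / 408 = -5477.75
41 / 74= 0.55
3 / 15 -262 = -1309 / 5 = -261.80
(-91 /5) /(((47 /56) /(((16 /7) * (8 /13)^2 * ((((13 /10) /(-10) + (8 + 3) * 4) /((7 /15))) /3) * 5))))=-8984576 /3055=-2940.94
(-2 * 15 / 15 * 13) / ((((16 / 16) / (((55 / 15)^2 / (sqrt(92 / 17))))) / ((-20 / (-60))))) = -1573 * sqrt(391) / 621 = -50.09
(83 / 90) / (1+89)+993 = 993.01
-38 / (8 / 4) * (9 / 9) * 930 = -17670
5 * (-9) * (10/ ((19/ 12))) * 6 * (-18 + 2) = 518400/ 19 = 27284.21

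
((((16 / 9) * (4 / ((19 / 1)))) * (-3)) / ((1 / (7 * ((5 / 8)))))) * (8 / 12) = -560 / 171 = -3.27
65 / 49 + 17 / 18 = 2003 / 882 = 2.27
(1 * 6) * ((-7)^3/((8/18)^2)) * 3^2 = -750141/8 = -93767.62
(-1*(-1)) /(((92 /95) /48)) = 1140 /23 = 49.57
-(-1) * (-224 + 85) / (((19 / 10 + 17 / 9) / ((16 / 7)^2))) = -191.67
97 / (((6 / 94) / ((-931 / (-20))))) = 4244429 / 60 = 70740.48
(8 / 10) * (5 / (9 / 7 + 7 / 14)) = 56 / 25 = 2.24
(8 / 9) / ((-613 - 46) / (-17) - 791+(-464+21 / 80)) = -10880 / 14883507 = -0.00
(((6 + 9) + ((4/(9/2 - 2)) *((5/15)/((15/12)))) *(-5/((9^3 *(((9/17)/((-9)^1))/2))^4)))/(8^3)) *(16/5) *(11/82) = 699012632400203/55582132779460800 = 0.01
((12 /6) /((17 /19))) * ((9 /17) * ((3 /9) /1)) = 114 /289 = 0.39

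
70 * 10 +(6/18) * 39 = 713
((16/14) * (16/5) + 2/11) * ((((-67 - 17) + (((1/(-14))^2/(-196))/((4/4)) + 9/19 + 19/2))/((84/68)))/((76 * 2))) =-1.51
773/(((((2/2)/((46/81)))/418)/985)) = 14640295340/81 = 180744386.91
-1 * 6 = -6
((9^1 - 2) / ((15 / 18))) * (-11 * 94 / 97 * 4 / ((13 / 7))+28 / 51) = -20177416 / 107185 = -188.25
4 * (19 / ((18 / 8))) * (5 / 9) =1520 / 81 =18.77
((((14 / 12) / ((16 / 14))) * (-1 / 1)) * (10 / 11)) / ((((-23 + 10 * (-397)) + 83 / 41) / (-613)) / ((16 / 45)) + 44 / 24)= -6157585 / 133659647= -0.05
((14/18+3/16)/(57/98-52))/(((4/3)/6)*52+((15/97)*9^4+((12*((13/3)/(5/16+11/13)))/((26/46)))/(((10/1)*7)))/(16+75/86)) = -8086025636395/30907543817891408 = -0.00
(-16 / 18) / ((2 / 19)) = -76 / 9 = -8.44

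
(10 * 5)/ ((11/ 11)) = 50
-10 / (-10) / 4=1 / 4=0.25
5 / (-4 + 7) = 1.67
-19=-19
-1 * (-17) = 17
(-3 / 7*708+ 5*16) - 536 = -5316 / 7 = -759.43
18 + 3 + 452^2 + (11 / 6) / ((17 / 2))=10420586 / 51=204325.22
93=93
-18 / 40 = -9 / 20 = -0.45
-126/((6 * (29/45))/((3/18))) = -315/58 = -5.43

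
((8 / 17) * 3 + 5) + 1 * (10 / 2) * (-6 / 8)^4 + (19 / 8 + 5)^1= 66885 / 4352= 15.37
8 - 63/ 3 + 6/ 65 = -839/ 65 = -12.91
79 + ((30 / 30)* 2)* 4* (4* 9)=367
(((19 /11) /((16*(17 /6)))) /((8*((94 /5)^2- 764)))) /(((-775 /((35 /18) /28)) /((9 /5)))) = 57 /30464208896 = 0.00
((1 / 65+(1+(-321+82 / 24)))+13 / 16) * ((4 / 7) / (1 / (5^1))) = -985157 / 1092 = -902.16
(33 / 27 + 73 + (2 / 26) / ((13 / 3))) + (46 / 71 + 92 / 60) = 41264006 / 539955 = 76.42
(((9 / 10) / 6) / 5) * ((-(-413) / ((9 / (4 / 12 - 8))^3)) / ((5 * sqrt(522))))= -5024971 * sqrt(58) / 570807000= -0.07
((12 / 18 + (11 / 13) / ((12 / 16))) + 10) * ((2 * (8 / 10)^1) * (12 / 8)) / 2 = 184 / 13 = 14.15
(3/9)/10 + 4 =121/30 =4.03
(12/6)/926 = 1/463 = 0.00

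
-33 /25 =-1.32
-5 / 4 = -1.25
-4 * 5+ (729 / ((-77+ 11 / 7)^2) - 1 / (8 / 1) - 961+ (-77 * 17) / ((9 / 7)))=-557319319 / 278784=-1999.11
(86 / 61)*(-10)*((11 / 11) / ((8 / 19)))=-4085 / 122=-33.48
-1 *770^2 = -592900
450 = 450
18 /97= 0.19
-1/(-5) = 1/5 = 0.20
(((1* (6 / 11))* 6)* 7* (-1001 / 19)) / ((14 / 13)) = -21294 / 19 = -1120.74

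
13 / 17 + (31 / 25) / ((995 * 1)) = 323902 / 422875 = 0.77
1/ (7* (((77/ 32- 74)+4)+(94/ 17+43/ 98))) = -3808/ 1642691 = -0.00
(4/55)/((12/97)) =97/165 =0.59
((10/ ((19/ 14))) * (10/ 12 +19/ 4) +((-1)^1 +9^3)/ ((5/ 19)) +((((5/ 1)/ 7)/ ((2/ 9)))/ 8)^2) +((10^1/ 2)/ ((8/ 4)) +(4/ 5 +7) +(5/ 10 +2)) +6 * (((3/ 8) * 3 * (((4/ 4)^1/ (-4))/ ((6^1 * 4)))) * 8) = 10081395733/ 3575040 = 2819.94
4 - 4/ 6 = 3.33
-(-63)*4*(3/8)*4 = 378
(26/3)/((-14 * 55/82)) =-1066/1155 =-0.92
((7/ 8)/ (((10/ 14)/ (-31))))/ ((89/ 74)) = -56203/ 1780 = -31.57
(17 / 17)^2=1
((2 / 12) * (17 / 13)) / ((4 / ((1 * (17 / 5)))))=289 / 1560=0.19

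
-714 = -714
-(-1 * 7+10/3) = 11/3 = 3.67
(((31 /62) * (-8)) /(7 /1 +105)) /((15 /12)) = -0.03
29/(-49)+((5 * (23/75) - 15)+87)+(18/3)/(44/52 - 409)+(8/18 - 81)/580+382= 1520255921/3342780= 454.79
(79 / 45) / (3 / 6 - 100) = -158 / 8955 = -0.02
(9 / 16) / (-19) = -9 / 304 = -0.03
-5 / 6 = -0.83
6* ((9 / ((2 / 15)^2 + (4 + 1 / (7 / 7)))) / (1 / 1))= 12150 / 1129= 10.76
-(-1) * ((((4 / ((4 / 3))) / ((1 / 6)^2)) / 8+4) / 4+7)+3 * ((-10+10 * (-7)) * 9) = -17189 / 8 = -2148.62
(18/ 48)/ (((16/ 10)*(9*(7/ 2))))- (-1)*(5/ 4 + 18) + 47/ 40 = 68653/ 3360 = 20.43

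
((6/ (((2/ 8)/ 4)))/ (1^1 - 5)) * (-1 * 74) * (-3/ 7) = -5328/ 7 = -761.14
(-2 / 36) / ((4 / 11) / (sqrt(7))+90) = -4235 / 6860684+11 * sqrt(7) / 30873078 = -0.00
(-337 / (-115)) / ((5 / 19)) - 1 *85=-42472 / 575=-73.86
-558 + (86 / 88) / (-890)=-21851323 / 39160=-558.00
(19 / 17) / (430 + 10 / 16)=152 / 58565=0.00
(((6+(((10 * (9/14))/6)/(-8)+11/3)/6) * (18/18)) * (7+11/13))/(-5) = -225811/21840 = -10.34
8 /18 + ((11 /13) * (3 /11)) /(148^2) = 1139035 /2562768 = 0.44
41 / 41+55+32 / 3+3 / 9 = 67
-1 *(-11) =11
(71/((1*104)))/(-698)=-71/72592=-0.00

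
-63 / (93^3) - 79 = -7060474 / 89373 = -79.00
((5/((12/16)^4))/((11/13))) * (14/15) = 17.43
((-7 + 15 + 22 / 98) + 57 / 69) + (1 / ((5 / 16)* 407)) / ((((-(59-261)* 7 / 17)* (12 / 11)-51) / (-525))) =924090760 / 103288423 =8.95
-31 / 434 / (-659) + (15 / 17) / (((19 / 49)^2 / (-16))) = -5316384103 / 56619962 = -93.90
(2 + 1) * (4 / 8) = 3 / 2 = 1.50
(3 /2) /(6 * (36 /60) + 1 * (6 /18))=45 /118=0.38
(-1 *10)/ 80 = -1/ 8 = -0.12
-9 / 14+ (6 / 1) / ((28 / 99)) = 144 / 7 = 20.57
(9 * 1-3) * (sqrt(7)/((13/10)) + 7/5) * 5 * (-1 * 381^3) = -16591902300 * sqrt(7)/13-2322866322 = -5699639188.41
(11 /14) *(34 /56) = 187 /392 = 0.48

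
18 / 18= 1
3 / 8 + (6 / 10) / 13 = 219 / 520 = 0.42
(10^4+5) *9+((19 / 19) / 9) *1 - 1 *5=810361 / 9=90040.11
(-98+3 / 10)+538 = 440.30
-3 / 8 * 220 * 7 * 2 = -1155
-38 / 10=-19 / 5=-3.80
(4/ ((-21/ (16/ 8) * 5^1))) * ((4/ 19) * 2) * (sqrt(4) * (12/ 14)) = -256/ 4655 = -0.05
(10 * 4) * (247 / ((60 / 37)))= 18278 / 3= 6092.67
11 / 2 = 5.50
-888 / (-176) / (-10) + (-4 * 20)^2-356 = 1329569 / 220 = 6043.50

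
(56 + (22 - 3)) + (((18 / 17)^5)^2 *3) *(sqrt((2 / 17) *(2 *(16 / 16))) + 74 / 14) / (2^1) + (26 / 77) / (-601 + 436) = 10711401679872 *sqrt(17) / 34271896307633 + 2280599861954831281 / 25613202505204545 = 90.33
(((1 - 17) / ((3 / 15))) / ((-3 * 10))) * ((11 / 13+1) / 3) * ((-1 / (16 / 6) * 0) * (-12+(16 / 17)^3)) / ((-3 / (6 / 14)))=0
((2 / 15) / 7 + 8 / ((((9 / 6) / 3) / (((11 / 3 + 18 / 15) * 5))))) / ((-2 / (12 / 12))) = -20441 / 105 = -194.68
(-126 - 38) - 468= -632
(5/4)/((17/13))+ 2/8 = 41/34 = 1.21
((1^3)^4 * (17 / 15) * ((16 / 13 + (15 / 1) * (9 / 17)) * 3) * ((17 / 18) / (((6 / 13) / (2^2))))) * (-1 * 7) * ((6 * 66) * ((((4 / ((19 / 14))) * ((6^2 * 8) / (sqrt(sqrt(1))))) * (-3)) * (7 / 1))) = 1198207245312 / 95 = 12612707845.39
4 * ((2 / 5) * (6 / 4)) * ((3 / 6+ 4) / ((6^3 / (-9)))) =-9 / 20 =-0.45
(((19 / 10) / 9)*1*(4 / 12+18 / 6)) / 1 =19 / 27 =0.70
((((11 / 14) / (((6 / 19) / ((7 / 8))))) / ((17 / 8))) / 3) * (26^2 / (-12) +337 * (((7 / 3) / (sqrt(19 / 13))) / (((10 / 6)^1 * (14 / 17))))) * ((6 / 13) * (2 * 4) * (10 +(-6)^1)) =-43472 / 153 +29656 * sqrt(247) / 195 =2106.03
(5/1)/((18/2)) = 5/9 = 0.56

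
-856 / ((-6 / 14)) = 5992 / 3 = 1997.33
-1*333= -333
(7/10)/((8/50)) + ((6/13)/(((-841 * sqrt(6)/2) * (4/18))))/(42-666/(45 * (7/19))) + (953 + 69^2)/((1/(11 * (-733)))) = -368575821/8-315 * sqrt(6)/699712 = -46071977.63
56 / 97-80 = -7704 / 97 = -79.42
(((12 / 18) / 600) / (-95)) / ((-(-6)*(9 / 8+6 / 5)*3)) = -1 / 3578175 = -0.00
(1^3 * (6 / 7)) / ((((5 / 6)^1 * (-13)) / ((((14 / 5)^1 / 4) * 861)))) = -15498 / 325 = -47.69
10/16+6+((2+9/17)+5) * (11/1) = 12165/136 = 89.45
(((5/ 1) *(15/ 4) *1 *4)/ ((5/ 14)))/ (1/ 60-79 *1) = -2.66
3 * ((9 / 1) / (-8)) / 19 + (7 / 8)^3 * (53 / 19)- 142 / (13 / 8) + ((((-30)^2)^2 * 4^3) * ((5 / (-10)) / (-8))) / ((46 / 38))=7784874585665 / 2908672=2676436.05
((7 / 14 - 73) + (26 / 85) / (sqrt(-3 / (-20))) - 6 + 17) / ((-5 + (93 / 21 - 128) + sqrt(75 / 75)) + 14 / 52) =0.48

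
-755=-755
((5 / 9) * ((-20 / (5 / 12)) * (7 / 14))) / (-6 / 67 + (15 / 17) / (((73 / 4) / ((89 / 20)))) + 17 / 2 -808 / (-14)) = -46562320 / 231670413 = -0.20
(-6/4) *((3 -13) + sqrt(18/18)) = 27/2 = 13.50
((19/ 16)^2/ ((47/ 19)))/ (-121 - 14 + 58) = -6859/ 926464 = -0.01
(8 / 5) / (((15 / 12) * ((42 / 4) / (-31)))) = -1984 / 525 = -3.78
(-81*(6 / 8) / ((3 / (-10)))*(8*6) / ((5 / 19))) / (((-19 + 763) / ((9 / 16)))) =13851 / 496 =27.93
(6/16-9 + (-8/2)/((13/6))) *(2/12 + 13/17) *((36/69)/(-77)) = 9405/142324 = 0.07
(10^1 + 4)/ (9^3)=14/ 729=0.02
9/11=0.82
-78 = -78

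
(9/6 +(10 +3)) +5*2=24.50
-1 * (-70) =70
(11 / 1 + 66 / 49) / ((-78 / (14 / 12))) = -605 / 3276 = -0.18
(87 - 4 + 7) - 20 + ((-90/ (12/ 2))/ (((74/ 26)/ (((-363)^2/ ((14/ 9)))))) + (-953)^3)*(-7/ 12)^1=448572322441/ 888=505149011.76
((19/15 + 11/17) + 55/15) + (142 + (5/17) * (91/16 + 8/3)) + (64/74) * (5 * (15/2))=540111/2960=182.47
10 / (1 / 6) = 60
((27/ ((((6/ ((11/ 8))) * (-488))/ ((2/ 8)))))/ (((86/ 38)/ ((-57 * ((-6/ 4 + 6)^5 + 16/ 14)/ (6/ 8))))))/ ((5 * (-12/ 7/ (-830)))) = 408958005621/ 21487616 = 19032.27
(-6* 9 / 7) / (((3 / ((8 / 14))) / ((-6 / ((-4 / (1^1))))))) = -108 / 49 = -2.20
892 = 892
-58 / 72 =-29 / 36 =-0.81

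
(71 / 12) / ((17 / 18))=213 / 34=6.26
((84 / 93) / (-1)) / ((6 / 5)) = -70 / 93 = -0.75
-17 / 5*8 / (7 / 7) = -136 / 5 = -27.20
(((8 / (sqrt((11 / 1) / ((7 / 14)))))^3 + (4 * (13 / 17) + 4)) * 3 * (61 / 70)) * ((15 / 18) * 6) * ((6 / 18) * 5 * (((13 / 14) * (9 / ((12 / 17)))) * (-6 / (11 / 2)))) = -1070550 / 539 - 19412640 * sqrt(22) / 65219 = -3382.30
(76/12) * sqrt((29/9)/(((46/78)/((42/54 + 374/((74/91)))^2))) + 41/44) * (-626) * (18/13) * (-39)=11894 * sqrt(296315803949629827)/28083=230548256.24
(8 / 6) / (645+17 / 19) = 19 / 9204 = 0.00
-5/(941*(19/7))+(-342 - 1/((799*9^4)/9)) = -342.00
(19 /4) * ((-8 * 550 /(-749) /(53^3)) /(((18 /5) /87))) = 1515250 /334526619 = 0.00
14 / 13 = 1.08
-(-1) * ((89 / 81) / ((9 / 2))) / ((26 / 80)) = 7120 / 9477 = 0.75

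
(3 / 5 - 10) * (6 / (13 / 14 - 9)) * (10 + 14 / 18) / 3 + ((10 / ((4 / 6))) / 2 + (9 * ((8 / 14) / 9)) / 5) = 2329189 / 71190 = 32.72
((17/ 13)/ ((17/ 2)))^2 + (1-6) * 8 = -6756/ 169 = -39.98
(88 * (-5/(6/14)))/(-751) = 1.37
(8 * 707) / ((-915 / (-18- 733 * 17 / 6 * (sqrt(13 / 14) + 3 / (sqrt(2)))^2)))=5034244 * sqrt(91) / 915 + 191606696 / 2745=122286.91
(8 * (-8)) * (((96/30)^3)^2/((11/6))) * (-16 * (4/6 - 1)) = -34359738368/171875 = -199911.21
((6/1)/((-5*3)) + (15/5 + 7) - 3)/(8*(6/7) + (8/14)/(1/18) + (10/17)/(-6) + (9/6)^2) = 47124/137765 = 0.34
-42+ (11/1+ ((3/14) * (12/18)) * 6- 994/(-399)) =-11033/399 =-27.65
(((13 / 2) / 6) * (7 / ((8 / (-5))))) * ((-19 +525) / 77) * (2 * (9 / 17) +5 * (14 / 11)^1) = -231.18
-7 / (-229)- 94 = -21519 / 229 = -93.97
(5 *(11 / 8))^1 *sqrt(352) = 55 *sqrt(22) / 2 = 128.99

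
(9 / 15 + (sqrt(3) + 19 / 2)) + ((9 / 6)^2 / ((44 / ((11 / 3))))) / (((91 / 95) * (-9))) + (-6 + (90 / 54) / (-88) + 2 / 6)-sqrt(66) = -sqrt(66) + sqrt(3) + 351763 / 80080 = -2.00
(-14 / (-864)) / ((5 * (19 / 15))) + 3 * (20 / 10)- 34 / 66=165149 / 30096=5.49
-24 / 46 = -12 / 23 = -0.52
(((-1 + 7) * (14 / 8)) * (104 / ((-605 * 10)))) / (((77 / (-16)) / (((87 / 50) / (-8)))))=-6786 / 831875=-0.01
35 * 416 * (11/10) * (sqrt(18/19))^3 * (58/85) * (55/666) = 832.20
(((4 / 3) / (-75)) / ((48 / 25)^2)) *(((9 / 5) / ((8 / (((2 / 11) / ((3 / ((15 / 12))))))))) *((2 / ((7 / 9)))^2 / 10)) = -15 / 275968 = -0.00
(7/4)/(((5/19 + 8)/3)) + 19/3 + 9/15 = 71297/9420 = 7.57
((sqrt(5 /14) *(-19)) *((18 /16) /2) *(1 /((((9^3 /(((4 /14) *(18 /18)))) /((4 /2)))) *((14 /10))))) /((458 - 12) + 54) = -19 *sqrt(70) /22226400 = -0.00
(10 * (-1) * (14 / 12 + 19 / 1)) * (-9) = 1815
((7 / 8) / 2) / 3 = 7 / 48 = 0.15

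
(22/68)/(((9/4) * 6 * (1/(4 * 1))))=44/459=0.10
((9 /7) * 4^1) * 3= 108 /7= 15.43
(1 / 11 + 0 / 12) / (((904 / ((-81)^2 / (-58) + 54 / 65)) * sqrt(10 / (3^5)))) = -3809997 * sqrt(30) / 374888800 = -0.06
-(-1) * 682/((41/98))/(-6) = -33418/123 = -271.69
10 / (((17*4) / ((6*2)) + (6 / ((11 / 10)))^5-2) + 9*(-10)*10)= 4831530 / 1899733861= 0.00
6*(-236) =-1416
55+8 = 63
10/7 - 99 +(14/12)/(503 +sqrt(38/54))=-9331230161/95637136 - 7 *sqrt(57)/13662448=-97.57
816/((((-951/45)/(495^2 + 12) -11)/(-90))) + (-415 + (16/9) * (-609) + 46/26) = 4084304224660/788412729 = 5180.41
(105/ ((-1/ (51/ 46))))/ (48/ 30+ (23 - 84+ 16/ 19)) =1.99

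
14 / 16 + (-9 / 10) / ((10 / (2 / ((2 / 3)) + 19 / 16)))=797 / 1600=0.50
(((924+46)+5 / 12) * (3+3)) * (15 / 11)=174675 / 22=7939.77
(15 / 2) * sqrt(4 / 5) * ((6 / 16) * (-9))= -81 * sqrt(5) / 8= -22.64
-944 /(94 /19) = -8968 /47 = -190.81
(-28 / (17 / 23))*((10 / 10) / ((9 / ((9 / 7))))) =-92 / 17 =-5.41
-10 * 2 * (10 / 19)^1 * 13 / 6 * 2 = -2600 / 57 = -45.61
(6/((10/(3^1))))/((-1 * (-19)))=9/95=0.09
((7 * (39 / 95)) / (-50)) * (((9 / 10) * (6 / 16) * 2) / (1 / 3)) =-22113 / 190000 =-0.12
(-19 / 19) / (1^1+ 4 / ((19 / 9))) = -19 / 55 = -0.35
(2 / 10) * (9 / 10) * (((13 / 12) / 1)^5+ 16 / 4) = 1366621 / 1382400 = 0.99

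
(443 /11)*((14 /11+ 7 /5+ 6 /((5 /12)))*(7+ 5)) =4991724 /605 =8250.78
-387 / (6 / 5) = -645 / 2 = -322.50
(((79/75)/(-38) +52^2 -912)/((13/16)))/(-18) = -20428484/166725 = -122.53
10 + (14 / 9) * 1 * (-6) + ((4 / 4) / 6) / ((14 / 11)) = 67 / 84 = 0.80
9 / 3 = 3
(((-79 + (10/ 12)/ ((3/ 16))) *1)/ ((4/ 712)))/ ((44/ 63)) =-38003/ 2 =-19001.50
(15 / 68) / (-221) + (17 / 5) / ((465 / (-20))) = -0.15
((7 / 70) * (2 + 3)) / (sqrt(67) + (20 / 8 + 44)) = 93 / 8381 -2 * sqrt(67) / 8381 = 0.01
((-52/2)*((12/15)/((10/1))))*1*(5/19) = -0.55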